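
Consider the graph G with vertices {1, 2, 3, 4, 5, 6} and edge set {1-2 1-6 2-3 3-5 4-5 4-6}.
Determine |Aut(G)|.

G is 2-regular and connected on 6 vertices, i.e. the cycle C_6. The automorphisms of the 6-cycle are exactly the symmetries of a regular 6-gon: the dihedral group D_6, |D_6| = 12.

12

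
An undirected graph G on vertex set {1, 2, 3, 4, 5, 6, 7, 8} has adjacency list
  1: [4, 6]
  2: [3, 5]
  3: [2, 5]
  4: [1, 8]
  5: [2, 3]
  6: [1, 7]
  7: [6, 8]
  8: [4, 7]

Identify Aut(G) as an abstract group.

D_5 × D_3

G has two connected components, {1, 4, 6, 7, 8} and {2, 3, 5}; each is 2-regular, so G = C_5 ⊔ C_3. No automorphism exchanges components of different sizes, hence Aut(G) is the direct product D_5 × D_3, order 60.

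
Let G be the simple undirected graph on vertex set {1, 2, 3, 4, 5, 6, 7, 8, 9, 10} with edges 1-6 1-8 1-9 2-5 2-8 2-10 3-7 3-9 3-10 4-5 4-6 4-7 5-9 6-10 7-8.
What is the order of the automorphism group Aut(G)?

120

G is 3-regular on 10 vertices with no triangles and no 4-cycles (girth 5): this is the Petersen graph. It is a classical fact that the Petersen graph has automorphism group S_5 (order 120), arising from its description as the Kneser graph K(5,2).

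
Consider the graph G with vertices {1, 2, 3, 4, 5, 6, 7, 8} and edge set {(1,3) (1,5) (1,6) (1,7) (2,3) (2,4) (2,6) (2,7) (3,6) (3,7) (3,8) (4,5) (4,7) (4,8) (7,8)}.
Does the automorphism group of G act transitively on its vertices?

No

Vertex 5 is the only vertex of degree 2, so every automorphism fixes it; G is not vertex-transitive.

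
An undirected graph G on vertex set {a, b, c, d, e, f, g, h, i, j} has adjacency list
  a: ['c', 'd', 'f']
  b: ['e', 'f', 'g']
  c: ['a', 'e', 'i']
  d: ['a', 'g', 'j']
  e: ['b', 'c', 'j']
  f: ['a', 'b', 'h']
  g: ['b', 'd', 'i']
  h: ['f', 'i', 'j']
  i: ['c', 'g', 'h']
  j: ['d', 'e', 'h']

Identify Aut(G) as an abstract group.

the symmetric group S_5

G is 3-regular on 10 vertices with no triangles and no 4-cycles (girth 5): this is the Petersen graph. It is a classical fact that the Petersen graph has automorphism group S_5 (order 120), arising from its description as the Kneser graph K(5,2).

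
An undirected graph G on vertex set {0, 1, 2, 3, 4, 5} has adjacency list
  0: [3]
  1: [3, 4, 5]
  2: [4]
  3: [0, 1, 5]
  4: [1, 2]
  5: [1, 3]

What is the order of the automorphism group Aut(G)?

Degrees alone do not determine every vertex (e.g. 0 and 2 both have degree 1), but their neighbour-degree multisets differ: N(0) has degrees [3] while N(2) has degrees [2]. Repeating this refinement separates all vertices, so the only automorphism is the identity.

1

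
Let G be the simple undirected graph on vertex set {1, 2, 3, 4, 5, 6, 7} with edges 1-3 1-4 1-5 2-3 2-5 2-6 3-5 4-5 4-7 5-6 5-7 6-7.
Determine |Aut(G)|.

Vertex 5 is the unique vertex of degree 6; the remaining 6 vertices each have degree 3 and induce a cycle, so G is the wheel on 7 vertices with hub 5. Every automorphism fixes the hub and acts on the rim 6-cycle, so Aut(G) ≅ Aut(C_6) = D_6 of order 12.

12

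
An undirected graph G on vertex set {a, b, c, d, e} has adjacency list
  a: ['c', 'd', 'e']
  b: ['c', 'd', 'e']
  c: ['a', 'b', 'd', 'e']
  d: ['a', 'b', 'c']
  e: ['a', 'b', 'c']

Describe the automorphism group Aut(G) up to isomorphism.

Vertex c is the unique vertex of degree 4; the remaining 4 vertices each have degree 3 and induce a cycle, so G is the wheel on 5 vertices with hub c. Every automorphism fixes the hub and acts on the rim 4-cycle, so Aut(G) ≅ Aut(C_4) = D_4 of order 8.

D_4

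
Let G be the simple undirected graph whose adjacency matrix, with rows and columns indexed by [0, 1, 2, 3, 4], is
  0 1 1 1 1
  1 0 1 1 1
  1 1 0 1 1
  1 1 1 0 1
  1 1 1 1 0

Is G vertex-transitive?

Yes

Every vertex has degree 4, so G is the complete graph K_5. Any permutation of the 5 vertices preserves K_5, so Aut(K_5) = S_5 of order 5! = 120. This group acts transitively on the 5 vertices.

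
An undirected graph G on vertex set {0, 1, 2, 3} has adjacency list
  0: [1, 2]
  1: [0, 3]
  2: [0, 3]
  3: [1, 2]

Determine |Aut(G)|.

8

G is 2-regular and bipartite on 2^2 = 4 vertices with girth 4; it is the hypercube graph Q_2. The symmetry group of the 2-cube is the hyperoctahedral group B_2 = Z_2 ≀ S_2, of order 2^2·2! = 8.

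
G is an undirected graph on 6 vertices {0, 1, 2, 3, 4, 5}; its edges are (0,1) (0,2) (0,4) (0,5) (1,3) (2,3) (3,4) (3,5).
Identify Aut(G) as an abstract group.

S_2 × S_4

The vertices split by degree into {0, 3} (degree 4) and {1, 2, 4, 5} (degree 2); every edge runs between the two parts, so G is the complete bipartite graph K_{2,4}. The parts have unequal sizes, so no automorphism swaps them; each part is permuted independently, giving S_2 × S_4 of order 2!·4! = 48.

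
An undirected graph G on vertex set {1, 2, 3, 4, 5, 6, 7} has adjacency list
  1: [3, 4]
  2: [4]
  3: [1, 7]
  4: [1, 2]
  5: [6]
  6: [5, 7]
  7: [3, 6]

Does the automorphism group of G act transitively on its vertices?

Automorphisms preserve degree, but G has vertices of degree 1 and vertices of degree 2; no automorphism maps one to the other, so G is not vertex-transitive.

No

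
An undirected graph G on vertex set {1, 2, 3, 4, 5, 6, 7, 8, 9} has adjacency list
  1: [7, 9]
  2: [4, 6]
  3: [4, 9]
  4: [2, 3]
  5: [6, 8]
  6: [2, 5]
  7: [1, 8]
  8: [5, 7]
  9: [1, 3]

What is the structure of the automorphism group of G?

Every vertex has degree 2 and the graph is connected, so G is the 9-cycle C_9. C_9 has 9 rotations and 9 reflections, so Aut(C_9) ≅ D_9 of order 18.

D_9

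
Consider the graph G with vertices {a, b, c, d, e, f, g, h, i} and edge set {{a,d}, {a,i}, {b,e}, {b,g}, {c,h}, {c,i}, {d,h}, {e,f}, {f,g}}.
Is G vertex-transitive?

No

G has two connected components, {a, c, d, h, i} and {b, e, f, g}; each is 2-regular, so G = C_5 ⊔ C_4. The orbit of a under Aut(G) is {a, c, d, h, i}, which does not contain b, so G is not vertex-transitive.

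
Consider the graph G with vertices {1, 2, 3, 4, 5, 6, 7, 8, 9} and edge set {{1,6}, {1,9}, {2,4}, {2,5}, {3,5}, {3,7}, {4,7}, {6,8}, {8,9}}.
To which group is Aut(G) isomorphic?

G has two connected components, {2, 3, 4, 5, 7} and {1, 6, 8, 9}; each is 2-regular, so G = C_5 ⊔ C_4. The components are non-isomorphic (different sizes), so Aut(G) = Aut(C_4) × Aut(C_5) = D_4 × D_5 of order 8·10 = 80.

D_4 × D_5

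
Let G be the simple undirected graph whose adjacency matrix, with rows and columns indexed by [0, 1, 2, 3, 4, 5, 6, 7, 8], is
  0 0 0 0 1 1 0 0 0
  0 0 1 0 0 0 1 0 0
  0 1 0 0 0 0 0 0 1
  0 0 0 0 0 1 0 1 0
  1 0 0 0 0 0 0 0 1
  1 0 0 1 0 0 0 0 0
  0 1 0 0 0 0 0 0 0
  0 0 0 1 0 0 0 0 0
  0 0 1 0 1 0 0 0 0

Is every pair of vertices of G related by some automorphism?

Automorphisms preserve degree, but G has vertices of degree 1 and vertices of degree 2; no automorphism maps one to the other, so G is not vertex-transitive.

No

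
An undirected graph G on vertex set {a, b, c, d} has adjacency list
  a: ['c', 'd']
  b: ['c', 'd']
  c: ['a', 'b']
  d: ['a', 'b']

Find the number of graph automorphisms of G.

G is 2-regular and bipartite on 2^2 = 4 vertices with girth 4; it is the hypercube graph Q_2. The symmetry group of the 2-cube is the hyperoctahedral group B_2 = Z_2 ≀ S_2, of order 2^2·2! = 8.

8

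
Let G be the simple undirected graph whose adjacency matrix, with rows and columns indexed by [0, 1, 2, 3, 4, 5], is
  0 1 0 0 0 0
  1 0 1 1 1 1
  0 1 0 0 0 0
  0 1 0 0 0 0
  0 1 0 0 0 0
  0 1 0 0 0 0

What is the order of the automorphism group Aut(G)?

120

Vertex 1 has degree 5 and every other vertex has degree 1, so G is the star K_{1,5} with centre 1. The 5 leaves are pairwise interchangeable while the centre is fixed, giving Aut(G) = S_5.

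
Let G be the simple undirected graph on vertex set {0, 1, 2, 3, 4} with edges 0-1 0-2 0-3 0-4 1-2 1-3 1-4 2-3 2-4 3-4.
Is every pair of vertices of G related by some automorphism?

All 5 vertices are pairwise adjacent: G = K_5. Every bijection on the vertex set is an automorphism of K_5; hence Aut(K_5) ≅ S_5, order 120. This group acts transitively on the 5 vertices.

Yes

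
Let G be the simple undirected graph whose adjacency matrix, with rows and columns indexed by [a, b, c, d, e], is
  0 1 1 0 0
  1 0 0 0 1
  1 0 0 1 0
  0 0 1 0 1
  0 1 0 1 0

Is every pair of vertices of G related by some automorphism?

Yes

G is 2-regular and connected on 5 vertices, i.e. the cycle C_5. C_5 has 5 rotations and 5 reflections, so Aut(C_5) ≅ D_5 of order 10. This group acts transitively on the 5 vertices.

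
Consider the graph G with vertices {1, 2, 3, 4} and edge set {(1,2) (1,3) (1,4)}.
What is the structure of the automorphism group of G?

the symmetric group on 3 letters

Vertex 1 has degree 3 and every other vertex has degree 1, so G is the star K_{1,3} with centre 1. The 3 leaves are pairwise interchangeable while the centre is fixed, giving Aut(G) = S_3.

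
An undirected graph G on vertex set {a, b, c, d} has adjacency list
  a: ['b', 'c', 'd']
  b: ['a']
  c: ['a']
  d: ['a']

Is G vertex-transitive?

No

Vertex a is the only vertex of degree 3, so every automorphism fixes it; G is not vertex-transitive.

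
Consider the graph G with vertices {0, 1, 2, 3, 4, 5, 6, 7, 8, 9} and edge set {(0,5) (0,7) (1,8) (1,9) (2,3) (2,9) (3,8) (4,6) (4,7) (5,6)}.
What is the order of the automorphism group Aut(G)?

G has two connected components, {0, 4, 5, 6, 7} and {1, 2, 3, 8, 9}; each is 2-regular, so G = C_5 ⊔ C_5. With two isomorphic components, Aut(G) = Aut(C_5) ≀ S_2 = (D_5 × D_5) ⋊ Z_2: permute each cycle by D_5, then optionally swap the two cycles. Order 2·(2·5)² = 200.

200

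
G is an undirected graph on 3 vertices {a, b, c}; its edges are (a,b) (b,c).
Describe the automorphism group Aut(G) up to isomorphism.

The degree sequence is [1, 2, 1]; the two degree-1 vertices a and c are the ends of a path, so G = P_3. A path has exactly one nontrivial symmetry — reversal — giving Aut(G) of order 2.

the cyclic group of order 2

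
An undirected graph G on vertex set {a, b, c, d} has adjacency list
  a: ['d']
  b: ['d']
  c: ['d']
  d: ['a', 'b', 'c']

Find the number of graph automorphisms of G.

Vertex d has degree 3 and every other vertex has degree 1, so G is the star K_{1,3} with centre d. The 3 leaves are pairwise interchangeable while the centre is fixed, giving Aut(G) = S_3.

6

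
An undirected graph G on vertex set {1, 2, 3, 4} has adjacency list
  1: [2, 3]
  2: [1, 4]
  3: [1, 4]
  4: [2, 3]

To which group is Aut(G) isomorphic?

D_4

G is 2-regular and connected on 4 vertices, i.e. the cycle C_4. The automorphisms of the 4-cycle are exactly the symmetries of a regular 4-gon: the dihedral group D_4, |D_4| = 8.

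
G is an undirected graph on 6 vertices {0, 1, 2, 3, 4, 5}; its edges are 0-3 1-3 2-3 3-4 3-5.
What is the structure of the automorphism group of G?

S_5

Vertex 3 has degree 5 and every other vertex has degree 1, so G is the star K_{1,5} with centre 3. The 5 leaves are pairwise interchangeable while the centre is fixed, giving Aut(G) = S_5.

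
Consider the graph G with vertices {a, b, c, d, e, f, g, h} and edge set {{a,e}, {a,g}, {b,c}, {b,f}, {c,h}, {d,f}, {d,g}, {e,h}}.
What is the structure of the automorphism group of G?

G is 2-regular and connected on 8 vertices, i.e. the cycle C_8. The automorphisms of the 8-cycle are exactly the symmetries of a regular 8-gon: the dihedral group D_8, |D_8| = 16.

the dihedral group of order 16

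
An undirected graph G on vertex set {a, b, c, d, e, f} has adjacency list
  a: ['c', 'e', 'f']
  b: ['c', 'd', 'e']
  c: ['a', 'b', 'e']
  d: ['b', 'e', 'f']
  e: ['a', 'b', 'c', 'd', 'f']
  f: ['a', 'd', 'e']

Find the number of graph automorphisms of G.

Vertex e is the unique vertex of degree 5; the remaining 5 vertices each have degree 3 and induce a cycle, so G is the wheel on 6 vertices with hub e. With the hub fixed, the remaining symmetry is that of the rim cycle C_5, giving the dihedral group D_5.

10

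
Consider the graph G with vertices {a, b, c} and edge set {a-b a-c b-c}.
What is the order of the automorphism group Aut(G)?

6

Every vertex has degree 2, so G is the complete graph K_3. Every bijection on the vertex set is an automorphism of K_3; hence Aut(K_3) ≅ S_3, order 6.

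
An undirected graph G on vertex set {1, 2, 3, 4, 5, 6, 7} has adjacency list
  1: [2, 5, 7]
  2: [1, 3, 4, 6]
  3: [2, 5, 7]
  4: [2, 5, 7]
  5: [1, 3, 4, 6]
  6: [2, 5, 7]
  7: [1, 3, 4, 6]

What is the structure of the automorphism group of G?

S_3 × S_4

The vertices split by degree into {2, 5, 7} (degree 4) and {1, 3, 4, 6} (degree 3); every edge runs between the two parts, so G is the complete bipartite graph K_{3,4}. Automorphisms preserve the bipartition setwise (since the parts differ in size) and act as S_3 × S_4 within it; |Aut| = 144.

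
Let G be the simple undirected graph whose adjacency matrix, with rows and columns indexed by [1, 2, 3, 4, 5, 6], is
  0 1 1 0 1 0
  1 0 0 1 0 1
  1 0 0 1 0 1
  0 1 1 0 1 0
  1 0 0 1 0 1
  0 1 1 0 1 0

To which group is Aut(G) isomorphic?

G is 3-regular and bipartite with parts {2, 3, 5} and {1, 4, 6} (each part is independent and every cross-pair is an edge), so G = K_{3,3}. Aut(K_{3,3}) is the wreath product S_3 ≀ Z_2: permute within each part, then optionally swap the parts; |Aut| = 2·(3!)² = 72.

(S_3 × S_3) ⋊ Z_2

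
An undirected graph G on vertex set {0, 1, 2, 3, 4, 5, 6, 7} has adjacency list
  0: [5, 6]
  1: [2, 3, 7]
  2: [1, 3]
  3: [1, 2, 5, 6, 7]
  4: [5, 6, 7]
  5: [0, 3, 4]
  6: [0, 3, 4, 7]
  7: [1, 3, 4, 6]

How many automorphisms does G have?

Degrees alone do not determine every vertex (e.g. 0 and 2 both have degree 2), but their neighbour-degree multisets differ: N(0) has degrees [3, 4] while N(2) has degrees [3, 5]. Repeating this refinement separates all vertices, so the only automorphism is the identity.

1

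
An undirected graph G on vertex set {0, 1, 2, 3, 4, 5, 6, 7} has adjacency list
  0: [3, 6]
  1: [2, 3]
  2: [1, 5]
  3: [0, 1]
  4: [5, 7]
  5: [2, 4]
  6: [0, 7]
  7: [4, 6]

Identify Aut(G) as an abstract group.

Every vertex has degree 2 and the graph is connected, so G is the 8-cycle C_8. The automorphisms of the 8-cycle are exactly the symmetries of a regular 8-gon: the dihedral group D_8, |D_8| = 16.

the dihedral group of order 16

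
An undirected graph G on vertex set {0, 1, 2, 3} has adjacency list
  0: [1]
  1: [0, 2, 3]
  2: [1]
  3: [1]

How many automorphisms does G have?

Vertex 1 has degree 3 and every other vertex has degree 1, so G is the star K_{1,3} with centre 1. Any automorphism fixes the centre and permutes the 3 leaves freely, so Aut(G) ≅ S_3 of order 3! = 6.

6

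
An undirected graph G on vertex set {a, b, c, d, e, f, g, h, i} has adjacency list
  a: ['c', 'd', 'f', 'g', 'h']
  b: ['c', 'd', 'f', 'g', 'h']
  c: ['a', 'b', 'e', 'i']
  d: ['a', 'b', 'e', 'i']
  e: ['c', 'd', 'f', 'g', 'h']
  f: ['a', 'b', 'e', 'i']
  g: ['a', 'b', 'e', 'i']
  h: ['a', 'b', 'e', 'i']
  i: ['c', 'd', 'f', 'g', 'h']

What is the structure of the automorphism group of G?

S_5 × S_4

The vertices split by degree into {a, b, e, i} (degree 5) and {c, d, f, g, h} (degree 4); every edge runs between the two parts, so G is the complete bipartite graph K_{4,5}. The parts have unequal sizes, so no automorphism swaps them; each part is permuted independently, giving S_5 × S_4 of order 5!·4! = 2880.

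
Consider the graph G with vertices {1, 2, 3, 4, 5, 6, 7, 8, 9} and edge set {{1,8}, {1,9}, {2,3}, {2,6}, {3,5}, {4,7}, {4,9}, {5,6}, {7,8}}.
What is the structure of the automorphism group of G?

G has two connected components, {1, 4, 7, 8, 9} and {2, 3, 5, 6}; each is 2-regular, so G = C_5 ⊔ C_4. The components are non-isomorphic (different sizes), so Aut(G) = Aut(C_5) × Aut(C_4) = D_5 × D_4 of order 10·8 = 80.

D_5 × D_4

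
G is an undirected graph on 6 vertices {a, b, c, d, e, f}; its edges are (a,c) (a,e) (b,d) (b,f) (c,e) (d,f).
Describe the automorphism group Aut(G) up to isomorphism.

(D_3 × D_3) ⋊ Z_2

G has two connected components, {a, c, e} and {b, d, f}; each is 2-regular, so G = C_3 ⊔ C_3. With two isomorphic components, Aut(G) = Aut(C_3) ≀ S_2 = (D_3 × D_3) ⋊ Z_2: permute each cycle by D_3, then optionally swap the two cycles. Order 2·(2·3)² = 72.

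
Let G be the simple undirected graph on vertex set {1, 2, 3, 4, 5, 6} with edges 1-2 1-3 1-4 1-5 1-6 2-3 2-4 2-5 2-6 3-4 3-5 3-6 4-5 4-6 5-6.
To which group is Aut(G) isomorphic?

S_6

Every vertex has degree 5, so G is the complete graph K_6. Any permutation of the 6 vertices preserves K_6, so Aut(K_6) = S_6 of order 6! = 720.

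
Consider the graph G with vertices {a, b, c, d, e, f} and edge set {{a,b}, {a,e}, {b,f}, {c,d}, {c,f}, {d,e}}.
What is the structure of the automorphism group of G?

the dihedral group of order 12

Every vertex has degree 2 and the graph is connected, so G is the 6-cycle C_6. The automorphisms of the 6-cycle are exactly the symmetries of a regular 6-gon: the dihedral group D_6, |D_6| = 12.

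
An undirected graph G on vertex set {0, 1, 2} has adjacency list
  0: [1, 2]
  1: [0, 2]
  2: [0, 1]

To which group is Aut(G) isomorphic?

the symmetric group on 3 letters

Every vertex has degree 2, so G is the complete graph K_3. Every bijection on the vertex set is an automorphism of K_3; hence Aut(K_3) ≅ S_3, order 6.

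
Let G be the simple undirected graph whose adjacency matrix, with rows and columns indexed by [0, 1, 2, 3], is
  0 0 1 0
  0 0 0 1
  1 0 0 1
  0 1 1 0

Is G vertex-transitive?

No

Automorphisms preserve degree, but G has vertices of degree 1 and vertices of degree 2; no automorphism maps one to the other, so G is not vertex-transitive.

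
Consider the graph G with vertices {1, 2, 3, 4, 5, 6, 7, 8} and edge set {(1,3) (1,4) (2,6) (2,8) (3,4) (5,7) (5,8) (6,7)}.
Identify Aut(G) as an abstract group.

D_5 × D_3

G has two connected components, {2, 5, 6, 7, 8} and {1, 3, 4}; each is 2-regular, so G = C_5 ⊔ C_3. The components are non-isomorphic (different sizes), so Aut(G) = Aut(C_5) × Aut(C_3) = D_5 × D_3 of order 10·6 = 60.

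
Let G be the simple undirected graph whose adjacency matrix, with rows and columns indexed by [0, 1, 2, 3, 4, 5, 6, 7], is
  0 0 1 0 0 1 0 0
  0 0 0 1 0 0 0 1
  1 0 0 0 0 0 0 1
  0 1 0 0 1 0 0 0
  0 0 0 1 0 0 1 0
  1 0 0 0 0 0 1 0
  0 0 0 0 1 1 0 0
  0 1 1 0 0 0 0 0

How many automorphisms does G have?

Every vertex has degree 2 and the graph is connected, so G is the 8-cycle C_8. The automorphisms of the 8-cycle are exactly the symmetries of a regular 8-gon: the dihedral group D_8, |D_8| = 16.

16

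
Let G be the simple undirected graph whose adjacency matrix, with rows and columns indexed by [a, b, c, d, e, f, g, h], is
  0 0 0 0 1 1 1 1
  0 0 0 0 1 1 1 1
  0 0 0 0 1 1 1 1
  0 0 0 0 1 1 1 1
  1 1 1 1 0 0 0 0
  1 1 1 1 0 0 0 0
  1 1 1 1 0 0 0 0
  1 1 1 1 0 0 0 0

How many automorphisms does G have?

G is 4-regular and bipartite with parts {e, f, g, h} and {a, b, c, d} (each part is independent and every cross-pair is an edge), so G = K_{4,4}. Aut(K_{4,4}) is the wreath product S_4 ≀ Z_2: permute within each part, then optionally swap the parts; |Aut| = 2·(4!)² = 1152.

1152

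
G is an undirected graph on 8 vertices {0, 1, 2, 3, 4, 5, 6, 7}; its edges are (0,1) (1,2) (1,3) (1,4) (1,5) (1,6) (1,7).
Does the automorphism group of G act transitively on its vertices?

Vertex 1 is the only vertex of degree 7, so every automorphism fixes it; G is not vertex-transitive.

No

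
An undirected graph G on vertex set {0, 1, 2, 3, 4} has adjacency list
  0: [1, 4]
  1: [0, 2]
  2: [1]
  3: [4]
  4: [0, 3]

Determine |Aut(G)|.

2

The degree sequence is [2, 2, 1, 1, 2]; the two degree-1 vertices 2 and 3 are the ends of a path, so G = P_5. A path has exactly one nontrivial symmetry — reversal — giving Aut(G) of order 2.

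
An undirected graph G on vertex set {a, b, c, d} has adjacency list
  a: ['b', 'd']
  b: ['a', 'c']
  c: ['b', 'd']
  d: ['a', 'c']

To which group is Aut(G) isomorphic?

the dihedral group of order 8

G is 2-regular and bipartite on 2^2 = 4 vertices with girth 4; it is the hypercube graph Q_2. Aut(Q_2) consists of the signed permutations of the 2 coordinate axes: 2! permutations times 2^2 sign flips, so |Aut| = 2^2·2! = 8.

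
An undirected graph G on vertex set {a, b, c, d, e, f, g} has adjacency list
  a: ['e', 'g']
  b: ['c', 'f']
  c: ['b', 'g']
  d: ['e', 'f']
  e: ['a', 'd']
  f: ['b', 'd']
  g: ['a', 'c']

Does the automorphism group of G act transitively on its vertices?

Every vertex has degree 2 and the graph is connected, so G is the 7-cycle C_7. C_7 has 7 rotations and 7 reflections, so Aut(C_7) ≅ D_7 of order 14. This group acts transitively on the 7 vertices.

Yes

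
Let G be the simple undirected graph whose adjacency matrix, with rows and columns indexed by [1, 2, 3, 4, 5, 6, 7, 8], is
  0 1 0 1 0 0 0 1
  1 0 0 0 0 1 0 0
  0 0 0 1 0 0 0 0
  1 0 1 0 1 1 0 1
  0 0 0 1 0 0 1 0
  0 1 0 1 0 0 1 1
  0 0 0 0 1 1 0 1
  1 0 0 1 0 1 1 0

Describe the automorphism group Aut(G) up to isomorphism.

Degrees alone do not determine every vertex (e.g. 1 and 7 both have degree 3), but their neighbour-degree multisets differ: N(1) has degrees [2, 4, 5] while N(7) has degrees [2, 4, 4]. Repeating this refinement separates all vertices, so the only automorphism is the identity.

{e}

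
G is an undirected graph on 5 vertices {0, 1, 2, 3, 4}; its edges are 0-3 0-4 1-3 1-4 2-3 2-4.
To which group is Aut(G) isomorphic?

The vertices split by degree into {3, 4} (degree 3) and {0, 1, 2} (degree 2); every edge runs between the two parts, so G is the complete bipartite graph K_{2,3}. The parts have unequal sizes, so no automorphism swaps them; each part is permuted independently, giving S_2 × S_3 of order 2!·3! = 12.

S_2 × S_3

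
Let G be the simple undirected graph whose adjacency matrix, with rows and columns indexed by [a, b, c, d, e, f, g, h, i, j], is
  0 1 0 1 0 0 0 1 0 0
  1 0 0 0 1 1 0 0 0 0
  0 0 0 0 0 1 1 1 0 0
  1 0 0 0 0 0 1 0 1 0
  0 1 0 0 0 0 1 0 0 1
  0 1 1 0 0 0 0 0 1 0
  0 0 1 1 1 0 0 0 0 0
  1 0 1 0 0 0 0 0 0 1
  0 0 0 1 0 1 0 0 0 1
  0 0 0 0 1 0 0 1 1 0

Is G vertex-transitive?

Yes

G is 3-regular on 10 vertices with no triangles and no 4-cycles (girth 5): this is the Petersen graph. Viewing the Petersen graph as the Kneser graph K(5,2) — vertices are 2-subsets of {1,…,5}, edges join disjoint pairs — its automorphisms are exactly the permutations of the 5-element set, so Aut ≅ S_5 of order 120. Under this action every vertex can be carried to every other, so G is vertex-transitive.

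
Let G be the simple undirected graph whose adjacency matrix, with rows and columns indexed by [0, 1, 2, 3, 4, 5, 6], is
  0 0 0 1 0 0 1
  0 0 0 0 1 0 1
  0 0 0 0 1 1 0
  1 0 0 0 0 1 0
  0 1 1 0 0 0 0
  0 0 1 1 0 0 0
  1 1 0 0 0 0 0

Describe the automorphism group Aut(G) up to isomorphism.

G is 2-regular and connected on 7 vertices, i.e. the cycle C_7. The automorphisms of the 7-cycle are exactly the symmetries of a regular 7-gon: the dihedral group D_7, |D_7| = 14.

D_7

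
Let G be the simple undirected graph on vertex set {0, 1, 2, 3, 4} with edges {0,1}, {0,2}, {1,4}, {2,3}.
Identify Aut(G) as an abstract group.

The degree sequence is [2, 2, 2, 1, 1]; the two degree-1 vertices 3 and 4 are the ends of a path, so G = P_5. A path has exactly one nontrivial symmetry — reversal — giving Aut(G) of order 2.

C_2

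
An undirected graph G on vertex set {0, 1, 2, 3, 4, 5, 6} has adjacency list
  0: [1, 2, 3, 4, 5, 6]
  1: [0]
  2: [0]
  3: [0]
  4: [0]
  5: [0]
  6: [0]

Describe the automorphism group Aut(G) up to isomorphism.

the symmetric group on 6 letters

Vertex 0 has degree 6 and every other vertex has degree 1, so G is the star K_{1,6} with centre 0. Any automorphism fixes the centre and permutes the 6 leaves freely, so Aut(G) ≅ S_6 of order 6! = 720.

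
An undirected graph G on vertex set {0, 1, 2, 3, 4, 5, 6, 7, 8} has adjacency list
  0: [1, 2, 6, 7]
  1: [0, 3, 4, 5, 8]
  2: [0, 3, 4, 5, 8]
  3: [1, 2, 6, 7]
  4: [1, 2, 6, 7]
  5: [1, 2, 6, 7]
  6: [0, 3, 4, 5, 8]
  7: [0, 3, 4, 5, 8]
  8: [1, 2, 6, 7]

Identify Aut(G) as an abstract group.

S_4 × S_5

The vertices split by degree into {1, 2, 6, 7} (degree 5) and {0, 3, 4, 5, 8} (degree 4); every edge runs between the two parts, so G is the complete bipartite graph K_{4,5}. Automorphisms preserve the bipartition setwise (since the parts differ in size) and act as S_4 × S_5 within it; |Aut| = 2880.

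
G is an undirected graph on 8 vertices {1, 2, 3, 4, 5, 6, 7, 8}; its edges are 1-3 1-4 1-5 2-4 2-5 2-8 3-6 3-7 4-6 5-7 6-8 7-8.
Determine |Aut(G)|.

48

G is 3-regular and bipartite on 2^3 = 8 vertices with girth 4; it is the hypercube graph Q_3. The symmetry group of the 3-cube is the hyperoctahedral group B_3 = Z_2 ≀ S_3, of order 2^3·3! = 48.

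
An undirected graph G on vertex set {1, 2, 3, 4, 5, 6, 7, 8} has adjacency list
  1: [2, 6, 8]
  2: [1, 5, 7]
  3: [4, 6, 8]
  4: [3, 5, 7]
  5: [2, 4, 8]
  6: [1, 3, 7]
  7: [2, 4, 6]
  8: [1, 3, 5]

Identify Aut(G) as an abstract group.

the hyperoctahedral group B_3

G is 3-regular and bipartite on 2^3 = 8 vertices with girth 4; it is the hypercube graph Q_3. Aut(Q_3) consists of the signed permutations of the 3 coordinate axes: 3! permutations times 2^3 sign flips, so |Aut| = 2^3·3! = 48.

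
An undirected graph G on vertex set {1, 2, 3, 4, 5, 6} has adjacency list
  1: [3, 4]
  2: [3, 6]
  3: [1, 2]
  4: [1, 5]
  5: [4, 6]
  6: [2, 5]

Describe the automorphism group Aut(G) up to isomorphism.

the dihedral group of order 12

Every vertex has degree 2 and the graph is connected, so G is the 6-cycle C_6. C_6 has 6 rotations and 6 reflections, so Aut(C_6) ≅ D_6 of order 12.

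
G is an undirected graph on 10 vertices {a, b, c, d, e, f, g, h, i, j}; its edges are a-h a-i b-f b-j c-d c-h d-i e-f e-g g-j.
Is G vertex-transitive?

Yes

G has two connected components, {b, e, f, g, j} and {a, c, d, h, i}; each is 2-regular, so G = C_5 ⊔ C_5. With two isomorphic components, Aut(G) = Aut(C_5) ≀ S_2 = (D_5 × D_5) ⋊ Z_2: permute each cycle by D_5, then optionally swap the two cycles. Order 2·(2·5)² = 200. Under this action every vertex can be carried to every other, so G is vertex-transitive.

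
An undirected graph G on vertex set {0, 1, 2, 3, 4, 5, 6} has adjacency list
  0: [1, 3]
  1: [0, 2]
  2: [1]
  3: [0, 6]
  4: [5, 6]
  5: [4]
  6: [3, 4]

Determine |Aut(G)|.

The degree sequence is [2, 2, 1, 2, 2, 1, 2]; the two degree-1 vertices 2 and 5 are the ends of a path, so G = P_7. The only nontrivial automorphism of a path is the end-to-end reflection, so Aut(G) ≅ Z_2.

2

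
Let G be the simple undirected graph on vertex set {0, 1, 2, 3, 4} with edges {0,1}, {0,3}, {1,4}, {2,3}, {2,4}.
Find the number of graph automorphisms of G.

10

Every vertex has degree 2 and the graph is connected, so G is the 5-cycle C_5. C_5 has 5 rotations and 5 reflections, so Aut(C_5) ≅ D_5 of order 10.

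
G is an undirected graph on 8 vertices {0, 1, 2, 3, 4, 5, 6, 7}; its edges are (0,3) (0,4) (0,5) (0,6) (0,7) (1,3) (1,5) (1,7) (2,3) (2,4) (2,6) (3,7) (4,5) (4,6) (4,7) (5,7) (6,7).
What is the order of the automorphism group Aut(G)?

The degree sequence is [5, 3, 3, 4, 5, 4, 4, 6]. Checking the degree-preserving permutations of the vertex set shows that none except the identity preserves every edge, so Aut(G) is trivial.

1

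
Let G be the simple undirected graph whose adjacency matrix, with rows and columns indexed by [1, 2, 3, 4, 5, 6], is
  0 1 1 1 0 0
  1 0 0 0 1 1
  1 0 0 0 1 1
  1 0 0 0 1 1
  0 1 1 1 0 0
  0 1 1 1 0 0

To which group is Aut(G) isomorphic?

G is 3-regular and bipartite with parts {1, 5, 6} and {2, 3, 4} (each part is independent and every cross-pair is an edge), so G = K_{3,3}. Each part can be permuted independently (S_3 × S_3) and the two equal-size parts can also be swapped, giving (S_3 × S_3) ⋊ Z_2 of order 2·(3!)² = 72.

(S_3 × S_3) ⋊ Z_2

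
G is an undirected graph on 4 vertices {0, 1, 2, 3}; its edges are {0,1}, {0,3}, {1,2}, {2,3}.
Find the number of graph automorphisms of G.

Every vertex has degree 2 and the graph is connected, so G is the 4-cycle C_4. C_4 has 4 rotations and 4 reflections, so Aut(C_4) ≅ D_4 of order 8.

8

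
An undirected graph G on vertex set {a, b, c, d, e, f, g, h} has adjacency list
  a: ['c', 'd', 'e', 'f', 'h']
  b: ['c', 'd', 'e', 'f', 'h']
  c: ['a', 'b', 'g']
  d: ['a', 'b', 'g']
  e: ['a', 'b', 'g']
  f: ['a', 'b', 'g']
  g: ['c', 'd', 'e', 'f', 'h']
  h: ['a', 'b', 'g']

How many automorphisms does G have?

The vertices split by degree into {a, b, g} (degree 5) and {c, d, e, f, h} (degree 3); every edge runs between the two parts, so G is the complete bipartite graph K_{3,5}. The parts have unequal sizes, so no automorphism swaps them; each part is permuted independently, giving S_5 × S_3 of order 5!·3! = 720.

720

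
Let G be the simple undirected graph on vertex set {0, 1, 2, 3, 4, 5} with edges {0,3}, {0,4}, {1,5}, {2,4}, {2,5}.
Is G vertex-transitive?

No

Automorphisms preserve degree, but G has vertices of degree 1 and vertices of degree 2; no automorphism maps one to the other, so G is not vertex-transitive.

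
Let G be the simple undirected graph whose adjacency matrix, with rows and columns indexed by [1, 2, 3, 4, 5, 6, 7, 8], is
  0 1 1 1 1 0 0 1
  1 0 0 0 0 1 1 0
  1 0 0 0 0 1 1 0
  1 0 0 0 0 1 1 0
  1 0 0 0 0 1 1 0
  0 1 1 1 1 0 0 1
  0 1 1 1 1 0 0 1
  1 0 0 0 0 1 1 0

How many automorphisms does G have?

720

The vertices split by degree into {1, 6, 7} (degree 5) and {2, 3, 4, 5, 8} (degree 3); every edge runs between the two parts, so G is the complete bipartite graph K_{3,5}. Automorphisms preserve the bipartition setwise (since the parts differ in size) and act as S_5 × S_3 within it; |Aut| = 720.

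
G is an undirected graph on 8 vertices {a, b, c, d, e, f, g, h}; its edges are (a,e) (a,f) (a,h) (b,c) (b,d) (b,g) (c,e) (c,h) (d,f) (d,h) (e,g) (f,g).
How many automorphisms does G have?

48

G is 3-regular and bipartite on 2^3 = 8 vertices with girth 4; it is the hypercube graph Q_3. Aut(Q_3) consists of the signed permutations of the 3 coordinate axes: 3! permutations times 2^3 sign flips, so |Aut| = 2^3·3! = 48.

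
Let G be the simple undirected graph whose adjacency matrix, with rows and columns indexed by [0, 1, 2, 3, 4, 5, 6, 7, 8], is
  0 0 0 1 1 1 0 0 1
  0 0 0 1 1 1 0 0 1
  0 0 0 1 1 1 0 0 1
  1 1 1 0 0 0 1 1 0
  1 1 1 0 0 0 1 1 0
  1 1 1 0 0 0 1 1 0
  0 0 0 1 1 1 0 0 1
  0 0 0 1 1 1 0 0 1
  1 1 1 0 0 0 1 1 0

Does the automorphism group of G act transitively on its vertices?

No

Automorphisms preserve degree, but G has vertices of degree 4 and vertices of degree 5; no automorphism maps one to the other, so G is not vertex-transitive.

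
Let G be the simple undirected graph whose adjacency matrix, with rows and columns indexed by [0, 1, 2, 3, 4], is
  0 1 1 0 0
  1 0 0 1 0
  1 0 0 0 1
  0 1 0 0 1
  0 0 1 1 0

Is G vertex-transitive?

Yes

Every vertex has degree 2 and the graph is connected, so G is the 5-cycle C_5. The automorphisms of the 5-cycle are exactly the symmetries of a regular 5-gon: the dihedral group D_5, |D_5| = 10. Under this action every vertex can be carried to every other, so G is vertex-transitive.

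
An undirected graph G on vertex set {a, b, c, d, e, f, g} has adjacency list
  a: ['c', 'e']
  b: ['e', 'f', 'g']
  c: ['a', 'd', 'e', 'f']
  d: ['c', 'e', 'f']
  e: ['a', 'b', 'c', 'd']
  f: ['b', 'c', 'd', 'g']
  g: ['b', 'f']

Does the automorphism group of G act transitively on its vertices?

Automorphisms preserve degree, but G has vertices of degree 2 and vertices of degree 4; no automorphism maps one to the other, so G is not vertex-transitive.

No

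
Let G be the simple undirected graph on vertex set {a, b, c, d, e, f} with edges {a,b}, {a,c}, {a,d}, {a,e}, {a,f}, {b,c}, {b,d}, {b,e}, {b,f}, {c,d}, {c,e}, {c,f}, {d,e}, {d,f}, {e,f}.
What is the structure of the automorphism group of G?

Every vertex has degree 5, so G is the complete graph K_6. Every bijection on the vertex set is an automorphism of K_6; hence Aut(K_6) ≅ S_6, order 720.

the symmetric group on 6 letters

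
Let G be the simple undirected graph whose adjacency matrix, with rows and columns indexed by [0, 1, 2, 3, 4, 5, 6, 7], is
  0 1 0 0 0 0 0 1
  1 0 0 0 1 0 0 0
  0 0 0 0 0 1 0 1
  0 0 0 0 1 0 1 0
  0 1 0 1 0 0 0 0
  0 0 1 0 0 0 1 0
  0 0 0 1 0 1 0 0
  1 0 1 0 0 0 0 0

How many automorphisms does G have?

G is 2-regular and connected on 8 vertices, i.e. the cycle C_8. The automorphisms of the 8-cycle are exactly the symmetries of a regular 8-gon: the dihedral group D_8, |D_8| = 16.

16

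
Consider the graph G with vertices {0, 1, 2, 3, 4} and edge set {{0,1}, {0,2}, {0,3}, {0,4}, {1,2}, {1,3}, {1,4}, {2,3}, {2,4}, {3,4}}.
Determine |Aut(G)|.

All 5 vertices are pairwise adjacent: G = K_5. Any permutation of the 5 vertices preserves K_5, so Aut(K_5) = S_5 of order 5! = 120.

120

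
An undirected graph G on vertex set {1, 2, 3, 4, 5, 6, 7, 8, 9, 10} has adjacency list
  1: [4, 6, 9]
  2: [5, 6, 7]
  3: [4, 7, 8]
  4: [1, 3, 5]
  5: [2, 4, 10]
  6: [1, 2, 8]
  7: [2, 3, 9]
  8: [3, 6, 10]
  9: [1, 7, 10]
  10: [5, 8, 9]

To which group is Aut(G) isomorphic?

S_5

G is 3-regular on 10 vertices with no triangles and no 4-cycles (girth 5): this is the Petersen graph. It is a classical fact that the Petersen graph has automorphism group S_5 (order 120), arising from its description as the Kneser graph K(5,2).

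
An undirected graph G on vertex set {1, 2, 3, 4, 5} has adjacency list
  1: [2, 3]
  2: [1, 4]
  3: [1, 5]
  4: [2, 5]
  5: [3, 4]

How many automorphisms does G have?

G is 2-regular and connected on 5 vertices, i.e. the cycle C_5. C_5 has 5 rotations and 5 reflections, so Aut(C_5) ≅ D_5 of order 10.

10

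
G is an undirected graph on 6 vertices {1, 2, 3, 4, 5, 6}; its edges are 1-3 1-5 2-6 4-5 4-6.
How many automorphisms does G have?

2

The degree sequence is [2, 1, 1, 2, 2, 2]; the two degree-1 vertices 2 and 3 are the ends of a path, so G = P_6. The only nontrivial automorphism of a path is the end-to-end reflection, so Aut(G) ≅ Z_2.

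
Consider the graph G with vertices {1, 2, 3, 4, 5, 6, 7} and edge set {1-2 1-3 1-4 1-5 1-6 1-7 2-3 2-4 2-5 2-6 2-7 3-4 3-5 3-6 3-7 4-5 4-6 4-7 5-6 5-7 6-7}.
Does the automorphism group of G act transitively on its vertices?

Yes

Every vertex has degree 6, so G is the complete graph K_7. Every bijection on the vertex set is an automorphism of K_7; hence Aut(K_7) ≅ S_7, order 5040. This group acts transitively on the 7 vertices.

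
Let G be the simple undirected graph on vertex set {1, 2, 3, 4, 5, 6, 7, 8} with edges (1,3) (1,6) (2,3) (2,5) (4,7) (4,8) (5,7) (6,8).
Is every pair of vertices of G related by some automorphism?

G is 2-regular and connected on 8 vertices, i.e. the cycle C_8. C_8 has 8 rotations and 8 reflections, so Aut(C_8) ≅ D_8 of order 16. This group acts transitively on the 8 vertices.

Yes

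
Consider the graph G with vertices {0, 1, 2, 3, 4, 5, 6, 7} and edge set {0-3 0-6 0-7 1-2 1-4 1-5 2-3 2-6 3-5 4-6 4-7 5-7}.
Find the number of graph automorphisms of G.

48

G is 3-regular and bipartite on 2^3 = 8 vertices with girth 4; it is the hypercube graph Q_3. Aut(Q_3) consists of the signed permutations of the 3 coordinate axes: 3! permutations times 2^3 sign flips, so |Aut| = 2^3·3! = 48.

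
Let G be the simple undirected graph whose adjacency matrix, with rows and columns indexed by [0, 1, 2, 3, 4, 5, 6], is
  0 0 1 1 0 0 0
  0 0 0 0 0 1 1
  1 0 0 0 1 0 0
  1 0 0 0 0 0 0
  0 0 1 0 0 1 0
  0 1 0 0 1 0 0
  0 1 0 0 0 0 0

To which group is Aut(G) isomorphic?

The degree sequence is [2, 2, 2, 1, 2, 2, 1]; the two degree-1 vertices 3 and 6 are the ends of a path, so G = P_7. A path has exactly one nontrivial symmetry — reversal — giving Aut(G) of order 2.

the cyclic group of order 2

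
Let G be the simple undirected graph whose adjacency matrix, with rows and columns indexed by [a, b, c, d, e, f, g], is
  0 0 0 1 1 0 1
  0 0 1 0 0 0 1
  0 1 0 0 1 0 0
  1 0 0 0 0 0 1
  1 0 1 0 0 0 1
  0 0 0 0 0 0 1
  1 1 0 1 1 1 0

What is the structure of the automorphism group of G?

The degree sequence is [3, 2, 2, 2, 3, 1, 5]. Checking the degree-preserving permutations of the vertex set shows that none except the identity preserves every edge, so Aut(G) is trivial.

{e}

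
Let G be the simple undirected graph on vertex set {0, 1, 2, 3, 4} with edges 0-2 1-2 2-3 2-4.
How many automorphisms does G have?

24

Vertex 2 has degree 4 and every other vertex has degree 1, so G is the star K_{1,4} with centre 2. Any automorphism fixes the centre and permutes the 4 leaves freely, so Aut(G) ≅ S_4 of order 4! = 24.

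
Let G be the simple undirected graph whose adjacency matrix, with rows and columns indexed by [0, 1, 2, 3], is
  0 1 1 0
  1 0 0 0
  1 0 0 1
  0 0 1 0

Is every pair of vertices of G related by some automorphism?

No

Automorphisms preserve degree, but G has vertices of degree 1 and vertices of degree 2; no automorphism maps one to the other, so G is not vertex-transitive.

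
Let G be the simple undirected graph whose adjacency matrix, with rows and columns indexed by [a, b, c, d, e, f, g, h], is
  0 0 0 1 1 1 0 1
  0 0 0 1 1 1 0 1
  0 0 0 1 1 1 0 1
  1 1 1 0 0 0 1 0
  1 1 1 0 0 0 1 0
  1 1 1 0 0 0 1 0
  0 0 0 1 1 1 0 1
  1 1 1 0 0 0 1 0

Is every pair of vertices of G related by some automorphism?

G is 4-regular and bipartite with parts {d, e, f, h} and {a, b, c, g} (each part is independent and every cross-pair is an edge), so G = K_{4,4}. Each part can be permuted independently (S_4 × S_4) and the two equal-size parts can also be swapped, giving (S_4 × S_4) ⋊ Z_2 of order 2·(4!)² = 1152. This group acts transitively on the 8 vertices.

Yes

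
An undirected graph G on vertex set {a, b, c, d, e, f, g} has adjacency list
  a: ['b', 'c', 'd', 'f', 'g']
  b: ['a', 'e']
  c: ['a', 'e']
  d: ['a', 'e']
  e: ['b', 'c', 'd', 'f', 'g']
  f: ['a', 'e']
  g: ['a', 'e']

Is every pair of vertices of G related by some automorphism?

No

Automorphisms preserve degree, but G has vertices of degree 2 and vertices of degree 5; no automorphism maps one to the other, so G is not vertex-transitive.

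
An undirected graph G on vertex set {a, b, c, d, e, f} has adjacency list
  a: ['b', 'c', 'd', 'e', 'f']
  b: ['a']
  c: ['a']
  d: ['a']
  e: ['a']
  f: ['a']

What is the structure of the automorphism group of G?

Vertex a has degree 5 and every other vertex has degree 1, so G is the star K_{1,5} with centre a. Any automorphism fixes the centre and permutes the 5 leaves freely, so Aut(G) ≅ S_5 of order 5! = 120.

the symmetric group on 5 letters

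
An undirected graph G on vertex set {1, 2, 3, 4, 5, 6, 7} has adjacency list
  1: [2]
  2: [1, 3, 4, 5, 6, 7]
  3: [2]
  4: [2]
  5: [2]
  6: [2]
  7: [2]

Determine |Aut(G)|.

Vertex 2 has degree 6 and every other vertex has degree 1, so G is the star K_{1,6} with centre 2. Any automorphism fixes the centre and permutes the 6 leaves freely, so Aut(G) ≅ S_6 of order 6! = 720.

720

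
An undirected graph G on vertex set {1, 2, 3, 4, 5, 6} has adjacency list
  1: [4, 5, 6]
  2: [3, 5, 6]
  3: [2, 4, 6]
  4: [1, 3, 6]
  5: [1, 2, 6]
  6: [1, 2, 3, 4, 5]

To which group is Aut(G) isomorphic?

Vertex 6 is the unique vertex of degree 5; the remaining 5 vertices each have degree 3 and induce a cycle, so G is the wheel on 6 vertices with hub 6. Every automorphism fixes the hub and acts on the rim 5-cycle, so Aut(G) ≅ Aut(C_5) = D_5 of order 10.

D_5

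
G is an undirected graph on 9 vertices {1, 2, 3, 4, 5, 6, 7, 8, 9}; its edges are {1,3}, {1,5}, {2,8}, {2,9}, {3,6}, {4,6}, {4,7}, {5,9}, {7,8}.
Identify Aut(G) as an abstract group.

the dihedral group of order 18

Every vertex has degree 2 and the graph is connected, so G is the 9-cycle C_9. The automorphisms of the 9-cycle are exactly the symmetries of a regular 9-gon: the dihedral group D_9, |D_9| = 18.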